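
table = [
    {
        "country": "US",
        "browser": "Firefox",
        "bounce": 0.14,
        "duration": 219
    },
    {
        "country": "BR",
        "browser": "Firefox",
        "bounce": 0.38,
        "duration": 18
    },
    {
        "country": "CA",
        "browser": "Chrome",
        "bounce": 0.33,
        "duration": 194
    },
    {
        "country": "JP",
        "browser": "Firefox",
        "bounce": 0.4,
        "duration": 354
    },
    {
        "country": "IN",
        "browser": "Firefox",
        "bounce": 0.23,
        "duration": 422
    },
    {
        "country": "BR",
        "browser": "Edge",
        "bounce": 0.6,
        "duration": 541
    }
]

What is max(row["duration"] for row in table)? 541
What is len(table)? 6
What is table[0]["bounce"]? 0.14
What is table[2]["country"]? "CA"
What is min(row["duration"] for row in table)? 18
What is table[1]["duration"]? 18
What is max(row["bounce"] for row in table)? 0.6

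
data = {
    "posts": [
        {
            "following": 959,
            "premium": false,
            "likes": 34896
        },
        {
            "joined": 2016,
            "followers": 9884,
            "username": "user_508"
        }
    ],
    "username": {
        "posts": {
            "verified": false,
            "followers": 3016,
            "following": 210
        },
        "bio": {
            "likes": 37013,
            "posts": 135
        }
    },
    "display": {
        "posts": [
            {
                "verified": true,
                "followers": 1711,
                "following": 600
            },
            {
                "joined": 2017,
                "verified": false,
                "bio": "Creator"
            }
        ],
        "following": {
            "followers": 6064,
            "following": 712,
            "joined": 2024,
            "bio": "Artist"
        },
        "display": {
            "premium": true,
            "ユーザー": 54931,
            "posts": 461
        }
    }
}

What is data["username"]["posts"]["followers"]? 3016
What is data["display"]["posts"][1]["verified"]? False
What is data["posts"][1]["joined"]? 2016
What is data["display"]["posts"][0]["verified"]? True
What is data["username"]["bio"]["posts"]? 135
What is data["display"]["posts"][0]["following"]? 600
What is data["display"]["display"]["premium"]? True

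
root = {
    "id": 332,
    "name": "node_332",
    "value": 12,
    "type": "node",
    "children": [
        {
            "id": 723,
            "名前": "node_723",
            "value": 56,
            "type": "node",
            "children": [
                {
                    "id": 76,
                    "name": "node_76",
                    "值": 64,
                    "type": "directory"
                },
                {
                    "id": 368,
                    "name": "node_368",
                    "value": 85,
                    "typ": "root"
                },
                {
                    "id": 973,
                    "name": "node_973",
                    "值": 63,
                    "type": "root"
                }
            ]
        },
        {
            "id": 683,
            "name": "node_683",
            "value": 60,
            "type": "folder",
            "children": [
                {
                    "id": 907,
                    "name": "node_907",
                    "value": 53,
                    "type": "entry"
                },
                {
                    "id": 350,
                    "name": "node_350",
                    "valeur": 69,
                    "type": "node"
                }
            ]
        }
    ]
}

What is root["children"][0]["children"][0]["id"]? 76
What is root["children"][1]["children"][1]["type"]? "node"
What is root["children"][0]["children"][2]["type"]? "root"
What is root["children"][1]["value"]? 60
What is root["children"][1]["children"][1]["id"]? 350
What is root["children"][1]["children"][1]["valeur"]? 69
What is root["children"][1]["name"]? "node_683"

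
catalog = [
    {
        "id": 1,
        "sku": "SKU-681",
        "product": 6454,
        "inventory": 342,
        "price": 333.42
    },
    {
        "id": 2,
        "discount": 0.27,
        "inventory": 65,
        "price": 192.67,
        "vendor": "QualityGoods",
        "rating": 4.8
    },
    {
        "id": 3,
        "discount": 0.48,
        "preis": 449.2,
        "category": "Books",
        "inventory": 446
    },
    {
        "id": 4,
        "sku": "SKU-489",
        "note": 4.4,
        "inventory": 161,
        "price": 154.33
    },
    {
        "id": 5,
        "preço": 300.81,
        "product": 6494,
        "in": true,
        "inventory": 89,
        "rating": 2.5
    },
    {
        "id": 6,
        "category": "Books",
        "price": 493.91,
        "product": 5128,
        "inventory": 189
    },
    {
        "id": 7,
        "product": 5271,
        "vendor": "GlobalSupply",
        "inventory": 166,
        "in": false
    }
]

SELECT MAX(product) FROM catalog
6494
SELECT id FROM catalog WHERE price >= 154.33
[1, 2, 4, 6]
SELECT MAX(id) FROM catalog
7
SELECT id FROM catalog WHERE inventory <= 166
[2, 4, 5, 7]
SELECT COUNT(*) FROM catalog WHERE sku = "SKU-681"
1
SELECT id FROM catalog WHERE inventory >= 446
[3]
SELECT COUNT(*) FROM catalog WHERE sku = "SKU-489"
1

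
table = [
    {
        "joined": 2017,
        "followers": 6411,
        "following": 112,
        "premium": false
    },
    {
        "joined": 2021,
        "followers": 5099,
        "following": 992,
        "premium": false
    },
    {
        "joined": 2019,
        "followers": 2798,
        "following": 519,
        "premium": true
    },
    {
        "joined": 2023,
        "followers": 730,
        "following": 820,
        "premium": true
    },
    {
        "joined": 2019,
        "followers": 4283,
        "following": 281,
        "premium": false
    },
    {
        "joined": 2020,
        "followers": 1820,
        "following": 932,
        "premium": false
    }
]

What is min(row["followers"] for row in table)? 730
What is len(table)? 6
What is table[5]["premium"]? False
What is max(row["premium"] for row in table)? True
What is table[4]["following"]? 281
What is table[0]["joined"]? 2017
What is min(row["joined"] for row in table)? 2017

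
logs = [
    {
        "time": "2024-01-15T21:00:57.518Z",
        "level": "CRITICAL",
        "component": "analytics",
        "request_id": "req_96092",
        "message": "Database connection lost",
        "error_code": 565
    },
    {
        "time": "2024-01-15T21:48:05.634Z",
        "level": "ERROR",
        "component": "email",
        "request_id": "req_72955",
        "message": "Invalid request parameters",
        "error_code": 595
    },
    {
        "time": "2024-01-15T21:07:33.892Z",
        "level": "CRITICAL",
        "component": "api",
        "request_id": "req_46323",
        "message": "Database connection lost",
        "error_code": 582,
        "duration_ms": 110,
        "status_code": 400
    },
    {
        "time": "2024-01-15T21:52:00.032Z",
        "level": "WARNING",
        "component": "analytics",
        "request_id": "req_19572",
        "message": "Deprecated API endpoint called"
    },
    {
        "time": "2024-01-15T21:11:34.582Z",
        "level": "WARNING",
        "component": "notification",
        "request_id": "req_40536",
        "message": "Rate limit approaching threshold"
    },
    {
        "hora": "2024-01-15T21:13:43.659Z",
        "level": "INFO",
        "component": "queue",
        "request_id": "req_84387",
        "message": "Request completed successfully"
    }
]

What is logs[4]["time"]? "2024-01-15T21:11:34.582Z"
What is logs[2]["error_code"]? 582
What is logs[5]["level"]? "INFO"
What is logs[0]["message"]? "Database connection lost"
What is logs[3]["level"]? "WARNING"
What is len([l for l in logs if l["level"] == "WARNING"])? 2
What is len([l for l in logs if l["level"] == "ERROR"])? 1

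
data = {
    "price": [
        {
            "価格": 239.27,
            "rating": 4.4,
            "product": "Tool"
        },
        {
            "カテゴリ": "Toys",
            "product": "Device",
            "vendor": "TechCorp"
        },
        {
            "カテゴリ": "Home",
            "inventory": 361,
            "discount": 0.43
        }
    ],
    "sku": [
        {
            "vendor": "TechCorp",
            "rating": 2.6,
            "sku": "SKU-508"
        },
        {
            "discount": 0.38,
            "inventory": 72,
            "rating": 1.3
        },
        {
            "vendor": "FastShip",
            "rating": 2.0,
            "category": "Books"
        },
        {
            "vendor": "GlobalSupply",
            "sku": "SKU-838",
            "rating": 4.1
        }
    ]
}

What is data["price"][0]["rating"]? 4.4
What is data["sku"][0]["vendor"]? "TechCorp"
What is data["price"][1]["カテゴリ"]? "Toys"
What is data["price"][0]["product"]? "Tool"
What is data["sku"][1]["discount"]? 0.38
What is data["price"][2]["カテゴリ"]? "Home"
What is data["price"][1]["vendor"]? "TechCorp"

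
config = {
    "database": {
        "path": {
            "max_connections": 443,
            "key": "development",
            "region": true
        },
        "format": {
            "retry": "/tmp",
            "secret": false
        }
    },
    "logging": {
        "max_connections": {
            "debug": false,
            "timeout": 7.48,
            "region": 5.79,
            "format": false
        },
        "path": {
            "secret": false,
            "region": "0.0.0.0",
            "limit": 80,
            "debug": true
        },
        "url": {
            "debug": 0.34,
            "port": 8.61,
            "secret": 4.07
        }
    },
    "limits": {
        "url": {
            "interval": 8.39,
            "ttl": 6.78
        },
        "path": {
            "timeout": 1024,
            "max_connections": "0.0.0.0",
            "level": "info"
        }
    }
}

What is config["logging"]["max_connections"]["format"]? False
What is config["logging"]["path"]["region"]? "0.0.0.0"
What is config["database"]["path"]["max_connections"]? 443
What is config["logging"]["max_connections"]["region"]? 5.79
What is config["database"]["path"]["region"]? True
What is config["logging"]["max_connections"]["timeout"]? 7.48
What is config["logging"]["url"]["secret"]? 4.07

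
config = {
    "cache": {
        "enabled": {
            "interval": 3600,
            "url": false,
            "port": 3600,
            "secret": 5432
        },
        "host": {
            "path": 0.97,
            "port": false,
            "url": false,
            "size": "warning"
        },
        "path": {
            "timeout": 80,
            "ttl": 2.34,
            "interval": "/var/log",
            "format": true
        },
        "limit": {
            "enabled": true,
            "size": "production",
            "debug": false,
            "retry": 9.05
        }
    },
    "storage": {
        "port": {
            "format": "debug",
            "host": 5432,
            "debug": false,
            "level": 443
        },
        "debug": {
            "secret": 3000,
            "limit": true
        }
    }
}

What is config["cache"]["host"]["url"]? False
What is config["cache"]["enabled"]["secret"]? 5432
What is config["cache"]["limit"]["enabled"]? True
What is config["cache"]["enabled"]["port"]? 3600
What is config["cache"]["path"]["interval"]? "/var/log"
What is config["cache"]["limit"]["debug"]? False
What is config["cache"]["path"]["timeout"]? 80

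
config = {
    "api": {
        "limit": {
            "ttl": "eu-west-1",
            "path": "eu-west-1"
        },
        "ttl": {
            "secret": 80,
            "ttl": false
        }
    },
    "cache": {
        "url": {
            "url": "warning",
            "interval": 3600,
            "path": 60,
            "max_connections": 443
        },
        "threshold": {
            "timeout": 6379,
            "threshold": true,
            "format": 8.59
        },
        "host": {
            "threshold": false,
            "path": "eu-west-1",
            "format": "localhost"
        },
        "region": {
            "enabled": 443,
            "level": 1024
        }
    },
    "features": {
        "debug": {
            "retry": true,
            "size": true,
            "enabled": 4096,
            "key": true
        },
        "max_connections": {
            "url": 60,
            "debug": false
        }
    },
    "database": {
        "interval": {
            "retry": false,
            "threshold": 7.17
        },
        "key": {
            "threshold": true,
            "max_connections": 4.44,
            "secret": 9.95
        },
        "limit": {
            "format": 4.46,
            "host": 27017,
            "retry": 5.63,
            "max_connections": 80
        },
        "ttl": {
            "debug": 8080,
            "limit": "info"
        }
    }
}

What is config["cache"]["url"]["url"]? "warning"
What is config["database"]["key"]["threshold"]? True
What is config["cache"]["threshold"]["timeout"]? 6379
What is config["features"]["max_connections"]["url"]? 60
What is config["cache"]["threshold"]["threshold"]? True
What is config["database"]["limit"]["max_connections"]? 80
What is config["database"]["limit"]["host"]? 27017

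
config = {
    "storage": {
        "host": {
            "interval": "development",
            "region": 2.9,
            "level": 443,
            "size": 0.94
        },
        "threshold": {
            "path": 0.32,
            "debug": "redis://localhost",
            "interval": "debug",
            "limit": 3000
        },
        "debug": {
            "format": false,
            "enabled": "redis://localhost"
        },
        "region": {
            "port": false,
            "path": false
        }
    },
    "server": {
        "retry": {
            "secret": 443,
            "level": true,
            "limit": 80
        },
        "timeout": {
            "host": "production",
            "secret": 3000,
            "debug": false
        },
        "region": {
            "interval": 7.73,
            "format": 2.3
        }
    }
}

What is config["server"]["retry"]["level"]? True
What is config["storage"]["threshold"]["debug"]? "redis://localhost"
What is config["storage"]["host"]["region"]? 2.9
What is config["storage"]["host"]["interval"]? "development"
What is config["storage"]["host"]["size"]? 0.94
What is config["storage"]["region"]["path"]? False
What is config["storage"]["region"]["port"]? False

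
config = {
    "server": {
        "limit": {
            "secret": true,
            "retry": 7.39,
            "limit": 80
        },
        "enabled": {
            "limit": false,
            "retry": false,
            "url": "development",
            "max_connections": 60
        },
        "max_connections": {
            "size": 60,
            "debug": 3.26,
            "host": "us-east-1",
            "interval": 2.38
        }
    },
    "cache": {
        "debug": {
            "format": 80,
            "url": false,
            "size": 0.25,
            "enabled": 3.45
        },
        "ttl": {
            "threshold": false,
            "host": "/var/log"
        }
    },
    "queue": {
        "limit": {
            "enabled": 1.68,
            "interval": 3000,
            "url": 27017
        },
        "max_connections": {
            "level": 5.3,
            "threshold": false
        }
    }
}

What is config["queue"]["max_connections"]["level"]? 5.3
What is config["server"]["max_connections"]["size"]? 60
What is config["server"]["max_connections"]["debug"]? 3.26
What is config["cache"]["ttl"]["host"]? "/var/log"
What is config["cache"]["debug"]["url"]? False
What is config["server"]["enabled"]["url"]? "development"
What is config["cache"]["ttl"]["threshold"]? False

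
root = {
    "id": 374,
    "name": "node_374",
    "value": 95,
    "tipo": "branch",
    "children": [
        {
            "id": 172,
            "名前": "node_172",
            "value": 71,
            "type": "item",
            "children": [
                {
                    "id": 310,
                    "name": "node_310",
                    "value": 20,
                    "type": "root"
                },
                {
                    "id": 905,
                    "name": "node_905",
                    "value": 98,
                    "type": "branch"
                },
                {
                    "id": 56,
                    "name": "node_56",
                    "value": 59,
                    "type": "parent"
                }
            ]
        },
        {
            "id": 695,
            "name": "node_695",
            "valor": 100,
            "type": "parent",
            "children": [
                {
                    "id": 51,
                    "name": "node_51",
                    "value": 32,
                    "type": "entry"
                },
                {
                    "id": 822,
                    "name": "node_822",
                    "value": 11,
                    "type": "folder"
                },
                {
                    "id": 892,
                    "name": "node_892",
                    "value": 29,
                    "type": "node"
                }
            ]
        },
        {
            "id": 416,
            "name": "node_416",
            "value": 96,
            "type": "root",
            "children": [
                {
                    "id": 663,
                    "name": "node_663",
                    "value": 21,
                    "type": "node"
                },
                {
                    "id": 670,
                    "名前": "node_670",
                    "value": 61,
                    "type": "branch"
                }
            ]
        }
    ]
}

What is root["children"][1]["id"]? 695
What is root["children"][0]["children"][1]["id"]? 905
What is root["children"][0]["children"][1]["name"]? "node_905"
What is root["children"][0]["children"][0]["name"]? "node_310"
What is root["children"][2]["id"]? 416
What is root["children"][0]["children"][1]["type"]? "branch"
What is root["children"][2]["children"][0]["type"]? "node"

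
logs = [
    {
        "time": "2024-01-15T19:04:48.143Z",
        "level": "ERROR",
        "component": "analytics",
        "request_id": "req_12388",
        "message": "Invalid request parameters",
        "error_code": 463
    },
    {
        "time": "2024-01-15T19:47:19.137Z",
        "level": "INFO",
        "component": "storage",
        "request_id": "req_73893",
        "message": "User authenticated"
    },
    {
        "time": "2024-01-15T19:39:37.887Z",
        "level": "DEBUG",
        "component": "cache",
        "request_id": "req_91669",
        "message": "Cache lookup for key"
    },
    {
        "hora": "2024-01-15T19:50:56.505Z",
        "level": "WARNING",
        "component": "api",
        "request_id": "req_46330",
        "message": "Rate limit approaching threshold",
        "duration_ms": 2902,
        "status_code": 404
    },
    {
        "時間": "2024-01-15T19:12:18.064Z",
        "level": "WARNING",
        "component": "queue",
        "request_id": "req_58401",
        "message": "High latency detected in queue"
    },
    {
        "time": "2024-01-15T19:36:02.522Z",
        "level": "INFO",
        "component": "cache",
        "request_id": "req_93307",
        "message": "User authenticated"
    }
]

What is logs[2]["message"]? "Cache lookup for key"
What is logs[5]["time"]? "2024-01-15T19:36:02.522Z"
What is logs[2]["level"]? "DEBUG"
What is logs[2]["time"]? "2024-01-15T19:39:37.887Z"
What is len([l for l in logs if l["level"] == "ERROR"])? 1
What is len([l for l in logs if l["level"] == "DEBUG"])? 1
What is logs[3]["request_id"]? "req_46330"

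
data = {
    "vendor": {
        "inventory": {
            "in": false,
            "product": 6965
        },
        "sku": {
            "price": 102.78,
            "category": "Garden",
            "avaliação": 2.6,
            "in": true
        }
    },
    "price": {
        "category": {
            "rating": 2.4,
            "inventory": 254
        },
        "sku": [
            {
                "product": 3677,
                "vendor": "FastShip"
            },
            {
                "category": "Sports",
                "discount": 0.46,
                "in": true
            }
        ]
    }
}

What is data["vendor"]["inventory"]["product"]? 6965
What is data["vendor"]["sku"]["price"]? 102.78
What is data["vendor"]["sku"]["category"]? "Garden"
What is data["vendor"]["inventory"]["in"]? False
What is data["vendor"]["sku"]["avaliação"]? 2.6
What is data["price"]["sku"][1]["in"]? True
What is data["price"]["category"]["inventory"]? 254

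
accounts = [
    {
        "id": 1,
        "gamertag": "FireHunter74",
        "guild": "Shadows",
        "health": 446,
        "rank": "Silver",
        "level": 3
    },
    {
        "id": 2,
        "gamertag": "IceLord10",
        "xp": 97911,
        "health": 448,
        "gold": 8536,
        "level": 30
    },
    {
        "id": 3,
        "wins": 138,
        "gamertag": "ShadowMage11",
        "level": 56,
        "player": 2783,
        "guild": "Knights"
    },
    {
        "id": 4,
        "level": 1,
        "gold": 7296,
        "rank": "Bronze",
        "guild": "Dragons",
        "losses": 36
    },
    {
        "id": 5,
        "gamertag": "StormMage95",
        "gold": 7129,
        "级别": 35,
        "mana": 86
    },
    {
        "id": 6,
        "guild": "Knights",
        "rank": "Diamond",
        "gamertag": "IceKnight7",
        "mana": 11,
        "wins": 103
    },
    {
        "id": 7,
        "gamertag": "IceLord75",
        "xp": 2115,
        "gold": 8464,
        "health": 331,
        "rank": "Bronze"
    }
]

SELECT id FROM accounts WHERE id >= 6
[6, 7]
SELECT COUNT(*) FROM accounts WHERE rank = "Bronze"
2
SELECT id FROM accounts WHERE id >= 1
[1, 2, 3, 4, 5, 6, 7]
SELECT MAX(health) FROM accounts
448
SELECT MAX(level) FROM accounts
56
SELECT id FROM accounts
[1, 2, 3, 4, 5, 6, 7]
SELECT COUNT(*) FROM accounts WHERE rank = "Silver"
1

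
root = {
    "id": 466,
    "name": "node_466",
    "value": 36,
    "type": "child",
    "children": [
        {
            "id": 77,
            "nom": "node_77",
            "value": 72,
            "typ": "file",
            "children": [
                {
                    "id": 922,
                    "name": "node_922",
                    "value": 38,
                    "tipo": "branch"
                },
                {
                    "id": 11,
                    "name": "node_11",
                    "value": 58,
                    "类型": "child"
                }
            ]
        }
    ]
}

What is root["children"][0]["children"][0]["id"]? 922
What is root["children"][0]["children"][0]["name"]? "node_922"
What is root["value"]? 36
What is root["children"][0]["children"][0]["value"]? 38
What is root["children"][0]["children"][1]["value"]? 58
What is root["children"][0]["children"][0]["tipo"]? "branch"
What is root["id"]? 466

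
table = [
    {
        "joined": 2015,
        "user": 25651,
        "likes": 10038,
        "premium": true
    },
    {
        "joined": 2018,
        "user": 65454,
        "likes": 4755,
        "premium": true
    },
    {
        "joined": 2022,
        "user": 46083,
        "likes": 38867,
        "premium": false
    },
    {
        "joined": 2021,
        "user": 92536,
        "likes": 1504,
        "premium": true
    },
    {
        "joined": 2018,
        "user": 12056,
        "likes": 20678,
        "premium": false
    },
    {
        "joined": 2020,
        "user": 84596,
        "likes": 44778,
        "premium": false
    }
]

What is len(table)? 6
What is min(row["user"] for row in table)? 12056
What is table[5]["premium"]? False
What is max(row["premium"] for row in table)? True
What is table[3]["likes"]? 1504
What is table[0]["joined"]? 2015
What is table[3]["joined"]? 2021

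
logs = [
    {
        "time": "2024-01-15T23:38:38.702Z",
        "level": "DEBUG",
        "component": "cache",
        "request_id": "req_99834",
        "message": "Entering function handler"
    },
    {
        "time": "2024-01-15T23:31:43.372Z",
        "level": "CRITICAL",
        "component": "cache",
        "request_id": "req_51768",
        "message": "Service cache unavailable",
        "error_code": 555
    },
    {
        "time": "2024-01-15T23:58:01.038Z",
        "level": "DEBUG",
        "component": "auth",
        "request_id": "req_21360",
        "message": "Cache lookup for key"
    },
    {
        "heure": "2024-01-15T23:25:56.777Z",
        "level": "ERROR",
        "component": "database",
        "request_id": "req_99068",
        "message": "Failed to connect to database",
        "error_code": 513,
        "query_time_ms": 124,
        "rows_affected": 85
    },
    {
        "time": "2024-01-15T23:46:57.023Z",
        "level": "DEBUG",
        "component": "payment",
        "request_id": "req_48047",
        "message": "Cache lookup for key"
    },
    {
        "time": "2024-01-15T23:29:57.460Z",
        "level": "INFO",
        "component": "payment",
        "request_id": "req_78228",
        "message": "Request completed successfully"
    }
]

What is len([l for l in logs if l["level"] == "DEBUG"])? 3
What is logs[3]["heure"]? "2024-01-15T23:25:56.777Z"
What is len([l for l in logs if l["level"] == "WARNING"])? 0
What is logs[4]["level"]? "DEBUG"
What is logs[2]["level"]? "DEBUG"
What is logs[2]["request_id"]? "req_21360"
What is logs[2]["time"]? "2024-01-15T23:58:01.038Z"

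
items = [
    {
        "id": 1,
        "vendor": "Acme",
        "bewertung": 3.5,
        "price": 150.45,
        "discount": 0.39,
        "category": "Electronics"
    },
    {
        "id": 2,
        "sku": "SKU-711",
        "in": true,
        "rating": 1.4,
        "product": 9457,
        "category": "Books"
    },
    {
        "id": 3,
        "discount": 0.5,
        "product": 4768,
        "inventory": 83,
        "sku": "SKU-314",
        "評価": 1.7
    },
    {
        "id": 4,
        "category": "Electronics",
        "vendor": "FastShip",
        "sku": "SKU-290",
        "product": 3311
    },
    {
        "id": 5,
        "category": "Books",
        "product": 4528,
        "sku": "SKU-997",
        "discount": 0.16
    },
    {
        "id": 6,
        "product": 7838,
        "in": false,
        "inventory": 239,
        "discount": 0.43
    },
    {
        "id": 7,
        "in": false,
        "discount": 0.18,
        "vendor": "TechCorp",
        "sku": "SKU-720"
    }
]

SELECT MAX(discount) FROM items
0.5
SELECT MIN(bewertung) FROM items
3.5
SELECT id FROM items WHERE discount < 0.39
[5, 7]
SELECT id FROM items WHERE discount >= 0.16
[1, 3, 5, 6, 7]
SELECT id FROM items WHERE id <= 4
[1, 2, 3, 4]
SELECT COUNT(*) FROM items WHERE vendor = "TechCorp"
1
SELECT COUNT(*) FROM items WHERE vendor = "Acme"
1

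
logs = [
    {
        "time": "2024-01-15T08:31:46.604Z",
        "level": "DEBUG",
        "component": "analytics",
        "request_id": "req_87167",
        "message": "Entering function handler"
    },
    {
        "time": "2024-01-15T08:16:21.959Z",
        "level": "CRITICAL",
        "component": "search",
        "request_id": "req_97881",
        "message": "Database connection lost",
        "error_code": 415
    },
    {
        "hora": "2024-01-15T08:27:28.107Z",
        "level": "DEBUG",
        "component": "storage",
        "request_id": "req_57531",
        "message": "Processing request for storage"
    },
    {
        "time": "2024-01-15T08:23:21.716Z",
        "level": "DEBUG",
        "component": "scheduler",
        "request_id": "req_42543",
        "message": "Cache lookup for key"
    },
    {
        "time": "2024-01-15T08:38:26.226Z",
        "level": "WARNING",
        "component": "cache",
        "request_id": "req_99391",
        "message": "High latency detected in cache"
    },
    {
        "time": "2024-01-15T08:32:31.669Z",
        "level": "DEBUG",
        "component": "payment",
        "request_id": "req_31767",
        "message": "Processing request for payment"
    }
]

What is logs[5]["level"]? "DEBUG"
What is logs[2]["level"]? "DEBUG"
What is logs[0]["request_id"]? "req_87167"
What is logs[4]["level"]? "WARNING"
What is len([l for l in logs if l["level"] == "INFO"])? 0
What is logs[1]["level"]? "CRITICAL"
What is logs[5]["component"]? "payment"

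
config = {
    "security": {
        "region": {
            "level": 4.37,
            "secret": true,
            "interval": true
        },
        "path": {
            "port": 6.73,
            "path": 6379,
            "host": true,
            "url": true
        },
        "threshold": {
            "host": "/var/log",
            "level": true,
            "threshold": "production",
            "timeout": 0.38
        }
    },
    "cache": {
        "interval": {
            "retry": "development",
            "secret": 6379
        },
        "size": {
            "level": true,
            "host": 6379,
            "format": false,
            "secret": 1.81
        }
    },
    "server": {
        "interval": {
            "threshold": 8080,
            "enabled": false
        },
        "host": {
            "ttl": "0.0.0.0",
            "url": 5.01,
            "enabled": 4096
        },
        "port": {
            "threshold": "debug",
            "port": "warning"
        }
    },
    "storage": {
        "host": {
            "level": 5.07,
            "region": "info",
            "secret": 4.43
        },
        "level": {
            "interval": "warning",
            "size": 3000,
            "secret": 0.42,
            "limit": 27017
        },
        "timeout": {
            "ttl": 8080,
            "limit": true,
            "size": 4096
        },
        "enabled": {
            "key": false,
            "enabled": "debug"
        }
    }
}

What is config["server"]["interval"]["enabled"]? False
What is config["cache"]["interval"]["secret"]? 6379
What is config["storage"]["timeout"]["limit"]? True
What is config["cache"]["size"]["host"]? 6379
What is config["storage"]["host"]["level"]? 5.07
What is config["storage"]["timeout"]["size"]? 4096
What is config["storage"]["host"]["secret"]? 4.43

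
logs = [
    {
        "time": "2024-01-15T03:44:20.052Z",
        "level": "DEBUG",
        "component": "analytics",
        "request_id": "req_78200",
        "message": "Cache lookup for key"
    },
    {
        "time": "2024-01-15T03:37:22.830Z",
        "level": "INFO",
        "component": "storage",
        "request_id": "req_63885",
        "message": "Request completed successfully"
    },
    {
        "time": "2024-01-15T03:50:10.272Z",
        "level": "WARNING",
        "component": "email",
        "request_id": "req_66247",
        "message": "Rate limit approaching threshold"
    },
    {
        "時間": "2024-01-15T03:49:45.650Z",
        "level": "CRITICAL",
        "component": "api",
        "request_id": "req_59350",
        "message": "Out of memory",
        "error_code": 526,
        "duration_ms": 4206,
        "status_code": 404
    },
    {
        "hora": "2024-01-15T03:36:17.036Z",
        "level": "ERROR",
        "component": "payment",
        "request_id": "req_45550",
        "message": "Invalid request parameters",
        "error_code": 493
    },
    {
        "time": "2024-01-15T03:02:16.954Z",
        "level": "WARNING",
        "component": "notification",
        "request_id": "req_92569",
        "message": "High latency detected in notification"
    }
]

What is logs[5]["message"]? "High latency detected in notification"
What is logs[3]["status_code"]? 404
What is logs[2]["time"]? "2024-01-15T03:50:10.272Z"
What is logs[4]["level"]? "ERROR"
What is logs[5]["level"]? "WARNING"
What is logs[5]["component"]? "notification"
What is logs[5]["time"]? "2024-01-15T03:02:16.954Z"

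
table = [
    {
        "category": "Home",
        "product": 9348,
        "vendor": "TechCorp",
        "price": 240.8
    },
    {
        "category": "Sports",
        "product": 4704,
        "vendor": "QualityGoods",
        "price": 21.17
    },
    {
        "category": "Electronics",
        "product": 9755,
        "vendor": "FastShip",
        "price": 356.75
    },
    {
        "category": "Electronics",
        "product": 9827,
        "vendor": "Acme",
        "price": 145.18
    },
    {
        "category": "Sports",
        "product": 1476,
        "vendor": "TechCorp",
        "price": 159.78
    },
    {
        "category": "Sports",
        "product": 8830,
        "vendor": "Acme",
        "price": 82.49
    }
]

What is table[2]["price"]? 356.75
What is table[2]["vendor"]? "FastShip"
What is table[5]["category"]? "Sports"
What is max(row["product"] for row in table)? 9827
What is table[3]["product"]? 9827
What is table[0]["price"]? 240.8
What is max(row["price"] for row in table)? 356.75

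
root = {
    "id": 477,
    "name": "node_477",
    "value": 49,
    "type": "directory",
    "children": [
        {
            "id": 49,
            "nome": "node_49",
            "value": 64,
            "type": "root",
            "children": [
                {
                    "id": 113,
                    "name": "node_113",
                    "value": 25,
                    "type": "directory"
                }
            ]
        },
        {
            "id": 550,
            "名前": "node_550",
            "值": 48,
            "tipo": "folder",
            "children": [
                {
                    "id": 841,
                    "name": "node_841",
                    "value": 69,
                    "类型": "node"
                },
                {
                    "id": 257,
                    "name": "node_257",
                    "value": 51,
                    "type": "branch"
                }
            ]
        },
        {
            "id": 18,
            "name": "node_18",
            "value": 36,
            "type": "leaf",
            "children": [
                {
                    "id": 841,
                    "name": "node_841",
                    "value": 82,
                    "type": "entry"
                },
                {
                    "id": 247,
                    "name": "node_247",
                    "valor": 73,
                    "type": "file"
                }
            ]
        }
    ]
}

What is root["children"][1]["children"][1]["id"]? 257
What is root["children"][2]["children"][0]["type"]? "entry"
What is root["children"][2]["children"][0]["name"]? "node_841"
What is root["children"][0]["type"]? "root"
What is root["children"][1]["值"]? 48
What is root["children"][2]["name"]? "node_18"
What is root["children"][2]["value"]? 36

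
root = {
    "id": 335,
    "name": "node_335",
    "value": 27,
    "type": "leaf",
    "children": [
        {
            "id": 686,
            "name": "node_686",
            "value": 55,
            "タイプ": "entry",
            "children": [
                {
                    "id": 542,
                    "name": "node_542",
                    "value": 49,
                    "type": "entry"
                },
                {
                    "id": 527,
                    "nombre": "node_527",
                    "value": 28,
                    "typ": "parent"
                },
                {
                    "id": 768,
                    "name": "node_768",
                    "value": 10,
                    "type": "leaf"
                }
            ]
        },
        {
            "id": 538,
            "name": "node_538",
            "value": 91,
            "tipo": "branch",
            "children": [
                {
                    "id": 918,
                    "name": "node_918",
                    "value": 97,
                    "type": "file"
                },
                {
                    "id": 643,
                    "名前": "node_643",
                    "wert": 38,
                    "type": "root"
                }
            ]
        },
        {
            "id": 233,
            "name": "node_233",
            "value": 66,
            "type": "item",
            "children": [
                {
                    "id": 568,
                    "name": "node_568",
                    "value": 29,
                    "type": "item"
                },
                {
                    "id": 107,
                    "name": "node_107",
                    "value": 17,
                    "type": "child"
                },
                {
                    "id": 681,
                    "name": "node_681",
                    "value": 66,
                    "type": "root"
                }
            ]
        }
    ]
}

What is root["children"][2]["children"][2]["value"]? 66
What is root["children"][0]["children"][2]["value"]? 10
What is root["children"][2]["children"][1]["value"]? 17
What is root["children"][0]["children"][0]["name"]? "node_542"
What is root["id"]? 335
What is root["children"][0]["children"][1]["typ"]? "parent"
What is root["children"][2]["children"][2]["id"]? 681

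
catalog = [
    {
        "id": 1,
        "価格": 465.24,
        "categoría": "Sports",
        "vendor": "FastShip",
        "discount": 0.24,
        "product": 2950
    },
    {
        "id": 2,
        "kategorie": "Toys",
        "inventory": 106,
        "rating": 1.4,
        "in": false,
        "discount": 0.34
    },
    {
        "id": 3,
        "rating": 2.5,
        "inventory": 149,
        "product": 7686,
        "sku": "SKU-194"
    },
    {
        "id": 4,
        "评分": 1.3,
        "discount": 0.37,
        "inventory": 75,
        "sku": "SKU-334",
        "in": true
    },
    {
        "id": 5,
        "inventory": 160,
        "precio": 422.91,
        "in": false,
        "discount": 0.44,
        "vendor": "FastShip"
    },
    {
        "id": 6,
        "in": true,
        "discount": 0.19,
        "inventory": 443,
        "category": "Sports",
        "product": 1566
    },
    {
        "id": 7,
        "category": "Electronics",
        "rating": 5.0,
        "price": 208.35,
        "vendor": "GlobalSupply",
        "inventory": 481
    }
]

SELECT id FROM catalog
[1, 2, 3, 4, 5, 6, 7]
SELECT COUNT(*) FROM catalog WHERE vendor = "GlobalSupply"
1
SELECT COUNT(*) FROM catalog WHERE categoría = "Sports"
1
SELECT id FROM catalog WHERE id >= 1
[1, 2, 3, 4, 5, 6, 7]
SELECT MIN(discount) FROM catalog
0.19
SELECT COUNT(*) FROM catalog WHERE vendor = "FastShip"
2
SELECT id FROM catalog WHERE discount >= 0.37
[4, 5]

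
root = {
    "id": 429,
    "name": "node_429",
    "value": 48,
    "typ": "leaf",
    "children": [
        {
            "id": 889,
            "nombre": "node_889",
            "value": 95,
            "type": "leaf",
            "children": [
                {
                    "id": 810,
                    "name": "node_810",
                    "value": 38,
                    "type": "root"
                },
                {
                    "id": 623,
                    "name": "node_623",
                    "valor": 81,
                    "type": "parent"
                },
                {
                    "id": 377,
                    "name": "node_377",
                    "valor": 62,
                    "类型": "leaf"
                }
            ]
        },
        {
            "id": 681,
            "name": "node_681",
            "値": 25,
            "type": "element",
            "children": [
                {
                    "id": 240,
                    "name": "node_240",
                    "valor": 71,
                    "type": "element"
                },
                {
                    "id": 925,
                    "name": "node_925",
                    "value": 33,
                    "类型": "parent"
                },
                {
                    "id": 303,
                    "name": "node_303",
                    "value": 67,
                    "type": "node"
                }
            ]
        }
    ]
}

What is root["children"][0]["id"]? 889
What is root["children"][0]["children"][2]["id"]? 377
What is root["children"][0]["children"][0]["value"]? 38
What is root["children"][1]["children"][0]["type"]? "element"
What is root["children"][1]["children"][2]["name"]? "node_303"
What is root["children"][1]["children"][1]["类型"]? "parent"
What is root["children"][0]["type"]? "leaf"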